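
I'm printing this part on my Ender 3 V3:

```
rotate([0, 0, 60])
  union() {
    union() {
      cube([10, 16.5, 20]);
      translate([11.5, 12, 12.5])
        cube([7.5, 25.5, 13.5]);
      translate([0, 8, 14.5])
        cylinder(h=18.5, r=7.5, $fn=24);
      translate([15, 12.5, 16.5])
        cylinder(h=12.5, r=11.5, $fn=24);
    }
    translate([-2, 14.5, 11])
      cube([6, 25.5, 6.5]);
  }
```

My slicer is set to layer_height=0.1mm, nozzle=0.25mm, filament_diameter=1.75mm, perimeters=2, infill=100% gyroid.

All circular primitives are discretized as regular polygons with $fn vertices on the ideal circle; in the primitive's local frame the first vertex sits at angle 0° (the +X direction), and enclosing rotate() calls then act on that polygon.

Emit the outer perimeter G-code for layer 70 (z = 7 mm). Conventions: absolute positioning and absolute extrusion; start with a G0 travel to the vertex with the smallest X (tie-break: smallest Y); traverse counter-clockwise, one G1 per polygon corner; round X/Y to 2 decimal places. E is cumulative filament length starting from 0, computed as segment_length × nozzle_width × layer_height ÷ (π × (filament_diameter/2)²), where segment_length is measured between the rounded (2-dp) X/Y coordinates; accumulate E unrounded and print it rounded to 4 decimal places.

At z = 7 mm: the cube is present — its section is the full 10×16.5 rectangle; the cube at (11.5, 12) is not intersected at this z (z outside [12.5, 26]); the cylinder at (0, 8) is not intersected at this z (z outside [14.5, 33]); the cylinder at (15, 12.5) does not reach this height (z outside [16.5, 29]); Merging all regions: only the 10×16.5 cube is present, so the union is just that shape — 1 connected region; the cube at (-2, 14.5) is not intersected at this z (z outside [11, 17.5]); Combining (union): only that combined region is present, so the union is just that shape — 1 connected region; (whole slice rotated 60° about Z — lengths, areas and connectivity unchanged). The outline is a single polygon with 4 vertices. Extrusion per mm of travel: 0.25 × 0.1 / (π × 0.875²) = 0.010394. Accumulating E over each segment gives final E = 0.5509.

G0 X-14.29 Y8.25 Z7.00
G1 X0.00 Y0.00 E0.1715
G1 X5.00 Y8.66 E0.2754
G1 X-9.29 Y16.91 E0.4469
G1 X-14.29 Y8.25 E0.5509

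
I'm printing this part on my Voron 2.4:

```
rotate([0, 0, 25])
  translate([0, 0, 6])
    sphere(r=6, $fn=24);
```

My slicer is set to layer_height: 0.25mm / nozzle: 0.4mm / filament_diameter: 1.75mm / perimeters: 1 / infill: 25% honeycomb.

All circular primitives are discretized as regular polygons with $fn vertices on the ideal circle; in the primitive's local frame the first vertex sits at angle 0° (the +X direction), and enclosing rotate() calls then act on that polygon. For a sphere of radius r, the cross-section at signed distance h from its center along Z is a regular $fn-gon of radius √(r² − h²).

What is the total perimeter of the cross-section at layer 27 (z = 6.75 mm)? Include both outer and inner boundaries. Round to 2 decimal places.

37.30 mm

At z = 6.75 mm: the r=6 sphere contributes a regular 24-gon of circumradius √(6²−0.75²) = 5.953 (perimeter = 2·24·5.953·sin(180°/24) = 37.30 mm); (whole slice rotated 25° about Z — lengths, areas and connectivity unchanged). Overall, the cross-section is a single solid region. Total boundary length (outer) = 37.30 mm.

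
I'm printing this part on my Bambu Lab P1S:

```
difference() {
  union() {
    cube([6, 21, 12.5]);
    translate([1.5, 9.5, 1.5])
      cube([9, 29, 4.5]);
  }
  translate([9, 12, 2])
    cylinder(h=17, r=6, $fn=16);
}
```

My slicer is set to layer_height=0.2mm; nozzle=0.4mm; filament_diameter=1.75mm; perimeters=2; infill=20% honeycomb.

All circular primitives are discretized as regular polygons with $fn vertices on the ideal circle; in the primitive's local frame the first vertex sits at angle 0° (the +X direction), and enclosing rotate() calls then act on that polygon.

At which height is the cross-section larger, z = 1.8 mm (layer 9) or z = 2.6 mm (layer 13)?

Layer 9 (z = 1.8): the 6×21 cube contributes its full rectangle (area 126.00 mm²); the cube at (1.5, 9.5) is present — its section is the full 9×29 rectangle (area 261.00 mm²); Merging all regions: the regions partially overlap — summed areas 387.00 mm² minus the doubly-counted overlap 51.75 mm² gives 335.25 mm² — area = 335.25 mm²; the cylinder at (9, 12) is absent (z outside [2, 19]); After the difference (first − rest): none of the subtracted shapes is present at this height, so the result so far is unchanged — area = 335.25 mm². So its area = 335.25 mm². Layer 13 (z = 2.6): the 6×21 cube contributes its full rectangle (area 126.00 mm²); the cube at (1.5, 9.5) is present — its section is the full 9×29 rectangle (area 261.00 mm²); Merging all regions: the regions partially overlap — summed areas 387.00 mm² minus the doubly-counted overlap 51.75 mm² gives 335.25 mm² — area = 335.25 mm²; the cylinder at (9, 12): section is a regular 16-gon, circumradius r=6 (area = (16/2)·6.000²·sin(360°/16) = 110.21 mm²); Taking the first minus the rest: starting from the result so far (335.25 mm²), the r=6 cylinder at (9, 12) partially overlaps it — only the 58.14 mm² overlap (of its 110.21 mm²) is removed, clipping the outline — area = 277.11 mm². So its area = 277.11 mm². Layer 9 is larger (335.25 vs 277.11 mm²).

layer 9 (z = 1.8 mm)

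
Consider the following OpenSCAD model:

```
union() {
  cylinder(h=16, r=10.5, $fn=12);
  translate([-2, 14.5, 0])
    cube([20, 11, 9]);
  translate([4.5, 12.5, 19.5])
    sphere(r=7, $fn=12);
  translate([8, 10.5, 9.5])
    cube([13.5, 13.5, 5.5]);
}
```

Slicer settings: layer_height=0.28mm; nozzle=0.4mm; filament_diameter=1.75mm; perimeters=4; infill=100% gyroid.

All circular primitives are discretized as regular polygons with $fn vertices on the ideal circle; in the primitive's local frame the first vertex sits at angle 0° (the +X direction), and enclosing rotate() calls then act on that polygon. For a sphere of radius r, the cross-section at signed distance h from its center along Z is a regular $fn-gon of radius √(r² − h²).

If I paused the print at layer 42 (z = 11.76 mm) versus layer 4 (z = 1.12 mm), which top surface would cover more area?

Layer 42 (z = 11.76): the cylinder: section is a regular 12-gon, circumradius r=10.5 (area = (12/2)·10.500²·sin(360°/12) = 330.75 mm²); the cube at (-2, 14.5) is absent (z outside [0, 9]); the sphere at (4.5, 12.5) is absent (|z−center|=7.740 > r=7); the cube at (8, 10.5) (footprint 13.5×13.5) is included at this height (area 182.25 mm²); Combining (union): the 2 present regions are separate (no shared area or edge), so areas and boundary lengths simply add and each stays a separate island — area = 513.00 mm². So its area = 513.00 mm². Layer 4 (z = 1.12): the cylinder: section is a regular 12-gon, circumradius r=10.5 (area = (12/2)·10.500²·sin(360°/12) = 330.75 mm²); the cube at (-2, 14.5) is present — its section is the full 20×11 rectangle (area 220.00 mm²); the sphere at (4.5, 12.5) does not reach this height (|z−center|=18.380 > r=7); the cube at (8, 10.5) is not intersected at this z (z outside [9.5, 15]); Taking the union: the 2 present regions are separate (no shared area or edge), so areas and boundary lengths simply add and each stays a separate island — area = 550.75 mm². So its area = 550.75 mm². Layer 4 is larger (550.75 vs 513.00 mm²).

layer 4 (z = 1.12 mm)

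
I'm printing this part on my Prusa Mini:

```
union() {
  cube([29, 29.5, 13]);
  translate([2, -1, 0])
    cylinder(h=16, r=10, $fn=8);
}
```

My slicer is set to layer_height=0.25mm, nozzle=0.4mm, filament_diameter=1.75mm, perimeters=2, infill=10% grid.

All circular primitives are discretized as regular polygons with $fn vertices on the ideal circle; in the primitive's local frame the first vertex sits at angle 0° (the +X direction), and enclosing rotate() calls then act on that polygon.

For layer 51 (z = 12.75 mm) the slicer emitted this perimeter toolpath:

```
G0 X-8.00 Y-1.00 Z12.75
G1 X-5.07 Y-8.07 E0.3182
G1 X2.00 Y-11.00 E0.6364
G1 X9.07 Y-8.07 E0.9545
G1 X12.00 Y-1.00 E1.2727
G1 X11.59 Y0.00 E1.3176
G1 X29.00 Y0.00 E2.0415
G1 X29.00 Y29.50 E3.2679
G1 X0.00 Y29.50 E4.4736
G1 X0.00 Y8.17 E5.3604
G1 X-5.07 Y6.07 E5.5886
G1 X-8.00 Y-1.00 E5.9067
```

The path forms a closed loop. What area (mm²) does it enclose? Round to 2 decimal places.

Apply the shoelace formula to the sequence of (X, Y) vertices; enclosed area = 1060.22 mm².

1060.22 mm²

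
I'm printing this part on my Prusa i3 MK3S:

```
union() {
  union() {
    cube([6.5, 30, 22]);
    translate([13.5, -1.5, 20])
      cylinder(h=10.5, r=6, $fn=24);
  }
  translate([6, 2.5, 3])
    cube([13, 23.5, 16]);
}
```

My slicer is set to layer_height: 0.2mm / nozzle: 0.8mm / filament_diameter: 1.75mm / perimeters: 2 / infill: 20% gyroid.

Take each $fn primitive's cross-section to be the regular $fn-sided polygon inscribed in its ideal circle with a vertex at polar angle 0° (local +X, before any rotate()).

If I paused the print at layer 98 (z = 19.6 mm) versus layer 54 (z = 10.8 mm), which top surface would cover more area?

Layer 98 (z = 19.6): the cube (footprint 6.5×30) is included at this height (area 195.00 mm²); the cylinder at (13.5, -1.5) is absent (z outside [20, 30.5]); Combining (union): only the 6.5×30 cube is present, so the union is just that shape — area = 195.00 mm²; the cube at (6, 2.5) is not intersected at this z (z outside [3, 19]); Taking the union: only the result so far is present, so the union is just that shape — area = 195.00 mm². So its area = 195.00 mm². Layer 54 (z = 10.8): the 6.5×30 cube contributes its full rectangle (area 195.00 mm²); the cylinder at (13.5, -1.5) does not reach this height (z outside [20, 30.5]); Merging all regions: only the 6.5×30 cube is present, so the union is just that shape — area = 195.00 mm²; the cube at (6, 2.5) is present — its section is the full 13×23.5 rectangle (area 305.50 mm²); Merging all regions: the regions partially overlap — summed areas 500.50 mm² minus the doubly-counted overlap 11.75 mm² gives 488.75 mm² — area = 488.75 mm². So its area = 488.75 mm². Layer 54 is larger (488.75 vs 195.00 mm²).

layer 54 (z = 10.8 mm)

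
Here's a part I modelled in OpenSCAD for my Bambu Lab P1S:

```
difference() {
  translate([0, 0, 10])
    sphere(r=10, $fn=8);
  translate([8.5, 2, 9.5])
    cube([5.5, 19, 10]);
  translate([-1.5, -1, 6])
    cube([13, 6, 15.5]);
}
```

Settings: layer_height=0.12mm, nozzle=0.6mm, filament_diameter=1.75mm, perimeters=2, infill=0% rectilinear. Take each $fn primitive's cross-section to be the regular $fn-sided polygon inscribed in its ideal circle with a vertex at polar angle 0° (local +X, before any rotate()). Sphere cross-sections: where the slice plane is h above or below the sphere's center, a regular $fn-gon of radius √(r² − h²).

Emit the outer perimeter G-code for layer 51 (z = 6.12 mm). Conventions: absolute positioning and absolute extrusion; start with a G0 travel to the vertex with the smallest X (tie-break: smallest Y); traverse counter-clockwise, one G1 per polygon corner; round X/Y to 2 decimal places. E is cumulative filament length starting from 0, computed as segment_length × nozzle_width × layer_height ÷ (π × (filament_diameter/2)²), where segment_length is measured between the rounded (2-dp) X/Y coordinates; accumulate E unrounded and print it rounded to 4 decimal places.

At z = 6.12 mm: the r=10 sphere slices to a regular 8-gon of circumradius 9.217 (√(r²−h²) with h=3.88 from center); the cube at (8.5, 2) does not reach this height (z outside [9.5, 19.5]); the cube at (-1.5, -1) is present — its section is the full 13×6 rectangle; After the difference (first − rest): starting from the r=10 sphere, the 13×6 cube at (-1.5, -1) partially overlaps it — only the 58.91 mm² overlap (of its 78.00 mm²) is removed, clipping the outline — 1 connected region. The outline is a single polygon with 11 vertices. Extrusion per mm of travel: 0.6 × 0.12 / (π × 0.875²) = 0.029934. Accumulating E over each segment gives final E = 2.2423.

G0 X-9.22 Y0.00 Z6.12
G1 X-6.52 Y-6.52 E0.2112
G1 X0.00 Y-9.22 E0.4225
G1 X6.52 Y-6.52 E0.6337
G1 X8.80 Y-1.00 E0.8125
G1 X-1.50 Y-1.00 E1.1208
G1 X-1.50 Y5.00 E1.3004
G1 X7.15 Y5.00 E1.5594
G1 X6.52 Y6.52 E1.6086
G1 X0.00 Y9.22 E1.8199
G1 X-6.52 Y6.52 E2.0311
G1 X-9.22 Y0.00 E2.2423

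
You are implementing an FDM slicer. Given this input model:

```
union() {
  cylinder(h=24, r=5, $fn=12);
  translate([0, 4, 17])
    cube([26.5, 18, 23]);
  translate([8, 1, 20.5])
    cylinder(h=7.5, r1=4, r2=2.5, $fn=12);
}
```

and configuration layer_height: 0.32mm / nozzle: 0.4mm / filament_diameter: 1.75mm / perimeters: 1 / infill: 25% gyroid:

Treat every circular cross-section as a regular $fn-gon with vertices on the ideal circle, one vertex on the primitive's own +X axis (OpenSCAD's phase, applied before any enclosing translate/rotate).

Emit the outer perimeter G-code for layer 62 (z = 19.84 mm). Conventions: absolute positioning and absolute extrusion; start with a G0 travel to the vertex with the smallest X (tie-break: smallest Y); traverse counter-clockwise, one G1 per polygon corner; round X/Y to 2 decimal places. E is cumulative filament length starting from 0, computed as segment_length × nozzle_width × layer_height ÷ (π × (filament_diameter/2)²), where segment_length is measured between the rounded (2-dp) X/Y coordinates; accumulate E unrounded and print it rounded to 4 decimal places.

G0 X-5.00 Y0.00 Z19.84
G1 X-4.33 Y-2.50 E0.1377
G1 X-2.50 Y-4.33 E0.2755
G1 X0.00 Y-5.00 E0.4132
G1 X2.50 Y-4.33 E0.5509
G1 X4.33 Y-2.50 E0.6887
G1 X5.00 Y0.00 E0.8264
G1 X4.33 Y2.50 E0.9641
G1 X2.83 Y4.00 E1.0770
G1 X26.50 Y4.00 E2.3366
G1 X26.50 Y22.00 E3.2945
G1 X0.00 Y22.00 E4.7048
G1 X0.00 Y5.00 E5.6094
G1 X-2.50 Y4.33 E5.7472
G1 X-4.33 Y2.50 E5.8849
G1 X-5.00 Y0.00 E6.0226

At z = 19.84 mm: the r=5 cylinder gives a regular 12-gon of circumradius 5 (constant along its height); the cube at (0, 4) (footprint 26.5×18) is included at this height; the cone at (8, 1) is not intersected at this z (z outside [20.5, 28]); Taking the union: the regions partially overlap (shared area 1.72 mm²), so overlapping operands fuse into one piece — 1 connected region. The outline is a single polygon with 15 vertices. Extrusion per mm of travel: 0.4 × 0.32 / (π × 0.875²) = 0.053216. Accumulating E over each segment gives final E = 6.0226.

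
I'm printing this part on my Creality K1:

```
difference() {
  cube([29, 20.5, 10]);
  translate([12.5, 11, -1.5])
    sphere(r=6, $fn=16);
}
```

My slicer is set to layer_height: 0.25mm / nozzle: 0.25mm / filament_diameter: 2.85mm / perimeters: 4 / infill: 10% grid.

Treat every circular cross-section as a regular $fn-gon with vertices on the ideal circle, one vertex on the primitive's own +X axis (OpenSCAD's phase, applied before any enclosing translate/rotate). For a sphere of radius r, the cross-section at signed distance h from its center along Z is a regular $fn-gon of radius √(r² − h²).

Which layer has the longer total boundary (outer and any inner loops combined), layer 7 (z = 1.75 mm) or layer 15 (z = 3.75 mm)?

layer 7 (z = 1.75 mm)

Layer 7 (z = 1.75): the cube is present — its section is the full 29×20.5 rectangle (perimeter 99.00 mm); the r=6 sphere at (12.5, 11) slices to a regular 16-gon of circumradius 5.044 (√(r²−h²) with h=3.25 from center) (perimeter = 2·16·5.044·sin(180°/16) = 31.49 mm); Subtracting the remaining from the first: starting from the 29×20.5 cube, the r=6 sphere at (12.5, 11) lies wholly inside it (removes its full 77.88 mm² and its 31.49 mm outline becomes a hole wall) — boundary (outer + 1 inner loop) = 130.49 mm. So its perimeter = 130.49 mm. Layer 15 (z = 3.75): the 29×20.5 cube contributes its full rectangle (perimeter 99.00 mm); the r=6 sphere at (12.5, 11) contributes a regular 16-gon of circumradius √(6²−5.25²) = 2.905 (perimeter = 2·16·2.905·sin(180°/16) = 18.13 mm); Taking the first minus the rest: starting from the 29×20.5 cube, the r=6 sphere at (12.5, 11) lies wholly inside it (removes its full 25.83 mm² and its 18.13 mm outline becomes a hole wall) — boundary (outer + 1 inner loop) = 117.13 mm. So its perimeter = 117.13 mm. Layer 7 is larger (130.49 vs 117.13 mm).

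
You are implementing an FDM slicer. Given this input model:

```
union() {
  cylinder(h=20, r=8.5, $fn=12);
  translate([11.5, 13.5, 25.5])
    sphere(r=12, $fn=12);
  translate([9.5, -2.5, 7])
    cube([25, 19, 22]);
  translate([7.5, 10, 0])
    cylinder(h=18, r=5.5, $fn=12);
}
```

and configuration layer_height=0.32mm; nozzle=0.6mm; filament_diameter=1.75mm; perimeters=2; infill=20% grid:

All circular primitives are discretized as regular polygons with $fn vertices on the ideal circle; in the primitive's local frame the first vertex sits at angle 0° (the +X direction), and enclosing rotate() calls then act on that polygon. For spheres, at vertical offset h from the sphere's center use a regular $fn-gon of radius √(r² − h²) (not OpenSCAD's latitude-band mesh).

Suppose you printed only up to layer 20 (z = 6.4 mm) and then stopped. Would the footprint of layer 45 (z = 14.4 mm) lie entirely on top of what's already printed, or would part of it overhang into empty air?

part overhangs

Compare the two slices. At z = 6.4: the r=8.5 cylinder contributes a regular 12-gon of circumradius 8.5 (area = (12/2)·8.500²·sin(360°/12) = 216.75 mm²); the sphere at (11.5, 13.5) is not intersected at this z (|z−center|=19.100 > r=12); the cube at (9.5, -2.5) is not intersected at this z (z outside [7, 29]); the cylinder at (7.5, 10): section is a regular 12-gon, circumradius r=5.5 (area = (12/2)·5.500²·sin(360°/12) = 90.75 mm²); Taking the union: the regions partially overlap — summed areas 307.50 mm² minus the doubly-counted overlap 4.27 mm² gives 303.23 mm² — area = 303.23 mm². At z = 14.4: the r=8.5 cylinder contributes a regular 12-gon of circumradius 8.5 (area = (12/2)·8.500²·sin(360°/12) = 216.75 mm²); the r=12 sphere at (11.5, 13.5) slices to a regular 12-gon of circumradius 4.560 (√(r²−h²) with h=11.1 from center) (area = (12/2)·4.560²·sin(360°/12) = 62.37 mm²); the cube at (9.5, -2.5) (footprint 25×19) is included at this height (area 475.00 mm²); the r=5.5 cylinder at (7.5, 10) contributes a regular 12-gon of circumradius 5.5 (area = (12/2)·5.500²·sin(360°/12) = 90.75 mm²); Taking the union: the regions partially overlap — summed areas 844.87 mm² minus the doubly-counted overlap 82.24 mm² gives 762.63 mm² — area = 762.63 mm². Checking containment: at z = 14.4 the cross-section extends beyond the z = 6.4 cross-section by about 459.41 mm².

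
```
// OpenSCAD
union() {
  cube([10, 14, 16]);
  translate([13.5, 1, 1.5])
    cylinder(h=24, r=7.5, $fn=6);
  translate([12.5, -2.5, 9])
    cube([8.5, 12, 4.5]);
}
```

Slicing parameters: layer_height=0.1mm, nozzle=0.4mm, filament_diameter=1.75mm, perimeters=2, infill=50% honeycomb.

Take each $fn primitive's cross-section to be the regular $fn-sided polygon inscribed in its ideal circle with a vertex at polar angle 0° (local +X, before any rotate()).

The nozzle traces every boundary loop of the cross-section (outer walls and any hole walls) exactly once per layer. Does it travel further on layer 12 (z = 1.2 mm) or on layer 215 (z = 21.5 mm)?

Layer 12 (z = 1.2): the cube is present — its section is the full 10×14 rectangle (perimeter 48.00 mm); the cylinder at (13.5, 1) is not intersected at this z (z outside [1.5, 25.5]); the cube at (12.5, -2.5) does not reach this height (z outside [9, 13.5]); Taking the union: only the 10×14 cube is present, so the union is just that shape — boundary = 48.00 mm. So its perimeter = 48.00 mm. Layer 215 (z = 21.5): the cube is absent (z outside [0, 16]); the r=7.5 cylinder at (13.5, 1) contributes a regular 6-gon of circumradius 7.5 (perimeter = 2·6·7.500·sin(180°/6) = 45.00 mm); the cube at (12.5, -2.5) is not intersected at this z (z outside [9, 13.5]); Taking the union: only the r=7.5 cylinder at (13.5, 1) is present, so the union is just that shape — boundary = 45.00 mm. So its perimeter = 45.00 mm. Layer 12 is larger (48.00 vs 45.00 mm).

layer 12 (z = 1.2 mm)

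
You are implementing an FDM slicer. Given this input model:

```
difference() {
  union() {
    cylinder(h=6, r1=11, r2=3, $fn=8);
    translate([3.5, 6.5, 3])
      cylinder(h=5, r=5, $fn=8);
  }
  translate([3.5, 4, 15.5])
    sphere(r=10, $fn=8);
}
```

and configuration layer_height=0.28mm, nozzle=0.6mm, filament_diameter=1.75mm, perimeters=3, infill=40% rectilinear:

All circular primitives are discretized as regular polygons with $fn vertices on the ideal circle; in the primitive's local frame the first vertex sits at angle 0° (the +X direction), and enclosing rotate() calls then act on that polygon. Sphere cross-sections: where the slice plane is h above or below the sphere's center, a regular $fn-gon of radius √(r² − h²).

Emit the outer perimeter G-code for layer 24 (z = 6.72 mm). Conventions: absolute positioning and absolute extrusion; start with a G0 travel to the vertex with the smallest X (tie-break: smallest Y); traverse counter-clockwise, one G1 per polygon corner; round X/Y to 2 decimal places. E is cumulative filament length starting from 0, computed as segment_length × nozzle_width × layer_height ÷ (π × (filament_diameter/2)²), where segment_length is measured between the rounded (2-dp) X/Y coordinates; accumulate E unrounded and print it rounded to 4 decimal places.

G0 X-1.50 Y6.50 Z6.72
G1 X-0.88 Y4.99 E0.1140
G1 X0.12 Y7.38 E0.2950
G1 X3.50 Y8.79 E0.5508
G1 X6.88 Y7.38 E0.8066
G1 X7.88 Y4.99 E0.9875
G1 X8.50 Y6.50 E1.1015
G1 X7.04 Y10.04 E1.3690
G1 X3.50 Y11.50 E1.6365
G1 X-0.04 Y10.04 E1.9039
G1 X-1.50 Y6.50 E2.1714

At z = 6.72 mm: the cone is not intersected at this z (z outside [0, 6]); the cylinder at (3.5, 6.5): section is a regular 8-gon, circumradius r=5; Taking the union: only the r=5 cylinder at (3.5, 6.5) is present, so the union is just that shape — 1 connected region; the r=10 sphere at (3.5, 4) slices to a regular 8-gon of circumradius 4.787 (√(r²−h²) with h=8.78 from center); Subtracting the remaining from the first: starting from that combined region, the r=10 sphere at (3.5, 4) partially overlaps it — only the 44.53 mm² overlap (of its 64.80 mm²) is removed, clipping the outline — 1 connected region. The outline is a single polygon with 10 vertices. Extrusion per mm of travel: 0.6 × 0.28 / (π × 0.875²) = 0.069846. Accumulating E over each segment gives final E = 2.1714.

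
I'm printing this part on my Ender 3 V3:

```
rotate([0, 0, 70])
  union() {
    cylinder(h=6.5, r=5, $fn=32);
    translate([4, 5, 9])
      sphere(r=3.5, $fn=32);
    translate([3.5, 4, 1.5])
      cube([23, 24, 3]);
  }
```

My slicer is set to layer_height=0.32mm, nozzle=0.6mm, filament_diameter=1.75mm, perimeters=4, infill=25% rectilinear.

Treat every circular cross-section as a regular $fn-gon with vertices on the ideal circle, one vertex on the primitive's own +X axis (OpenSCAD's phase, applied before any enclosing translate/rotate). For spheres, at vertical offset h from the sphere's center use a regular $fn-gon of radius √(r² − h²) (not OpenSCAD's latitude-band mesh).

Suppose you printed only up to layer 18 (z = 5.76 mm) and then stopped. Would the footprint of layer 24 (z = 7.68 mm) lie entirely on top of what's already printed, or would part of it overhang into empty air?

part overhangs

Compare the two slices. At z = 5.76: the cylinder: section is a regular 32-gon, circumradius r=5 (area = (32/2)·5.000²·sin(360°/32) = 78.04 mm²); the r=3.5 sphere at (4, 5) slices to a regular 32-gon of circumradius 1.324 (√(r²−h²) with h=3.24 from center) (area = (32/2)·1.324²·sin(360°/32) = 5.47 mm²); the cube at (3.5, 4) does not reach this height (z outside [1.5, 4.5]); Combining (union): the 2 present regions are separate (no shared area or edge), so areas and boundary lengths simply add and each stays a separate island — area = 83.51 mm²; (rotated 70° about Z; rotation is an isometry so areas/perimeters/island counts are preserved). At z = 7.68: the cylinder is not intersected at this z (z outside [0, 6.5]); the r=3.5 sphere at (4, 5) slices to a regular 32-gon of circumradius 3.242 (√(r²−h²) with h=1.32 from center) (area = (32/2)·3.242²·sin(360°/32) = 32.80 mm²); the cube at (3.5, 4) does not reach this height (z outside [1.5, 4.5]); Merging all regions: only the r=3.5 sphere at (4, 5) is present, so the union is just that shape — area = 32.80 mm²; (rotated 70° about Z; rotation is an isometry so areas/perimeters/island counts are preserved). Checking containment: at z = 7.68 the cross-section extends beyond the z = 5.76 cross-section by about 21.16 mm².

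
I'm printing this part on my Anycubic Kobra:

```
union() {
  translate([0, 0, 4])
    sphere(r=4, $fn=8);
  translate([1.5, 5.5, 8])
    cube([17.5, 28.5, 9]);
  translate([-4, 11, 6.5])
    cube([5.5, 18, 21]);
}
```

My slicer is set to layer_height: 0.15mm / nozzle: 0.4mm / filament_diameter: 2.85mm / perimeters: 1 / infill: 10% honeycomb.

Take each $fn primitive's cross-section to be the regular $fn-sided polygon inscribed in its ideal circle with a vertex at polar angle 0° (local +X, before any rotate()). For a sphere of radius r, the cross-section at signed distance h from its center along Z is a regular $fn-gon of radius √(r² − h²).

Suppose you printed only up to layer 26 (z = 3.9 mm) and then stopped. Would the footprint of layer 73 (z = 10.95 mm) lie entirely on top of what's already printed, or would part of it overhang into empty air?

Compare the two slices. At z = 3.9: the r=4 sphere contributes a regular 8-gon of circumradius √(4²−0.1²) = 3.999 (area = (8/2)·3.999²·sin(360°/8) = 45.23 mm²); the cube at (1.5, 5.5) is not intersected at this z (z outside [8, 17]); the cube at (-4, 11) does not reach this height (z outside [6.5, 27.5]); Merging all regions: only the r=4 sphere is present, so the union is just that shape — area = 45.23 mm². At z = 10.95: the sphere does not reach this height (|z−center|=6.950 > r=4); the cube at (1.5, 5.5) is present — its section is the full 17.5×28.5 rectangle (area 498.75 mm²); the cube at (-4, 11) is present — its section is the full 5.5×18 rectangle (area 99.00 mm²); Taking the union: the 2 present regions share edge segments without overlapping in area, so areas simply add but the touching pieces fuse into one outline (the shared edge portions become interior and drop out of the boundary) — area = 597.75 mm². Checking containment: at z = 10.95 the cross-section extends beyond the z = 3.9 cross-section by about 597.75 mm².

part overhangs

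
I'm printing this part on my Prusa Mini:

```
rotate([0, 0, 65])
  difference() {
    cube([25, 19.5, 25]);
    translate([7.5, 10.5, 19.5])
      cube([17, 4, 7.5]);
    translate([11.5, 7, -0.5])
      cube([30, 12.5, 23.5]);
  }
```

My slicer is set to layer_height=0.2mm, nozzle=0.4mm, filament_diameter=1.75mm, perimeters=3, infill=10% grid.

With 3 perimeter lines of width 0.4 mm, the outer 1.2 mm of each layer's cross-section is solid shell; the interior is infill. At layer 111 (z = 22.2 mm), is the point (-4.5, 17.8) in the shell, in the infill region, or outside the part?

At z = 22.2 mm: the cube is present — its section is the full 25×19.5 rectangle; the cube at (7.5, 10.5) (footprint 17×4) is included at this height; the cube at (11.5, 7) (footprint 30×12.5) is included at this height; Taking the first minus the rest: starting from the 25×19.5 cube, the 17×4 cube at (7.5, 10.5) lies wholly inside it (removes its full 68.00 mm² and its 42.00 mm outline becomes a hole wall); the 30×12.5 cube at (11.5, 7) partially overlaps it — only the 116.75 mm² overlap (of its 375.00 mm²) is removed, clipping the outline — 1 connected region; (whole slice rotated 65° about Z — lengths, areas and connectivity unchanged). Overall, the cross-section is a single solid region. Undo the 65° rotation: the query point maps to (14.230, 11.601) in the un-rotated model frame. The nearest boundary edge runs (7.50, 10.50)→(11.50, 10.50); distance from the point to it = 2.94 mm. The point is not inside any of the regions above, so it lies outside the cross-section (2.94 mm from the nearest boundary).

outside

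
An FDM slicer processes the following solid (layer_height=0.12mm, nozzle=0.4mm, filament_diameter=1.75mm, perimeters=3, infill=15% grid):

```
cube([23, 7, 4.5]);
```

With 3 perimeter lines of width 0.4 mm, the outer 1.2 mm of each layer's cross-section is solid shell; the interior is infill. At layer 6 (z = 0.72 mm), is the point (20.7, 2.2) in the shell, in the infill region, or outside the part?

At z = 0.72 mm: the cube (footprint 23×7) is included at this height. Overall, the cross-section is a single solid region. The nearest boundary edge runs (0.00, 0.00)→(23.00, 0.00); distance from the point to it = 2.20 mm. The point is inside the cross-section and 2.20 mm from the nearest boundary — more than the 1.2 mm shell width (3 × 0.4), so it's in the infill interior.

infill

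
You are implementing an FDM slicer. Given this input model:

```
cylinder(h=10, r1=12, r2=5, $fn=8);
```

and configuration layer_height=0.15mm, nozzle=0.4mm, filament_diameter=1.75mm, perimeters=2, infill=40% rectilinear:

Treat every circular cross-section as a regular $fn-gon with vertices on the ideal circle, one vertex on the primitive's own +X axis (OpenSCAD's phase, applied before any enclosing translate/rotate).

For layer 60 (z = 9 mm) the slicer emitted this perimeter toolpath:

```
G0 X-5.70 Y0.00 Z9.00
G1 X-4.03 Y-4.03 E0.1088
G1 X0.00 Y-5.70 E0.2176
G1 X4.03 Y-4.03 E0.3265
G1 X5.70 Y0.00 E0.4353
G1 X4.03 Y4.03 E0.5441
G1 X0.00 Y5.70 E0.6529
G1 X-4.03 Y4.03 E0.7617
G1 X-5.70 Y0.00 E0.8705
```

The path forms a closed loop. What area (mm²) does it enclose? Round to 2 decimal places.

91.88 mm²

Apply the shoelace formula to the sequence of (X, Y) vertices; enclosed area = 91.88 mm².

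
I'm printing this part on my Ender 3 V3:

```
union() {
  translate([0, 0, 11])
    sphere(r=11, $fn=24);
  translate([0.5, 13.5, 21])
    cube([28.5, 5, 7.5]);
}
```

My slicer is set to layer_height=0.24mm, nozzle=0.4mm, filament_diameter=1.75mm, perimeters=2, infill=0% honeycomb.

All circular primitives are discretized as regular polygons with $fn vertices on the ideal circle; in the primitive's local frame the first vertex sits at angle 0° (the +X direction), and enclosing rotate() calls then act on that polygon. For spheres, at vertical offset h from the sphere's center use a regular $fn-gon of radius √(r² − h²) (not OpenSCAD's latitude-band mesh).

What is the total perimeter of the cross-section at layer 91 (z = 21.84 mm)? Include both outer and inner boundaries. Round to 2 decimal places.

At z = 21.84 mm: the r=11 sphere contributes a regular 24-gon of circumradius √(11²−10.84²) = 1.869 (perimeter = 2·24·1.869·sin(180°/24) = 11.71 mm); the cube at (0.5, 13.5) is present — its section is the full 28.5×5 rectangle (perimeter 67.00 mm); Combining (union): the 2 present regions are separate (no shared area or edge), so areas and boundary lengths simply add and each stays a separate island — boundary = 78.71 mm. Overall, the cross-section has 2 separate islands. Total boundary length (outer) = 78.71 mm.

78.71 mm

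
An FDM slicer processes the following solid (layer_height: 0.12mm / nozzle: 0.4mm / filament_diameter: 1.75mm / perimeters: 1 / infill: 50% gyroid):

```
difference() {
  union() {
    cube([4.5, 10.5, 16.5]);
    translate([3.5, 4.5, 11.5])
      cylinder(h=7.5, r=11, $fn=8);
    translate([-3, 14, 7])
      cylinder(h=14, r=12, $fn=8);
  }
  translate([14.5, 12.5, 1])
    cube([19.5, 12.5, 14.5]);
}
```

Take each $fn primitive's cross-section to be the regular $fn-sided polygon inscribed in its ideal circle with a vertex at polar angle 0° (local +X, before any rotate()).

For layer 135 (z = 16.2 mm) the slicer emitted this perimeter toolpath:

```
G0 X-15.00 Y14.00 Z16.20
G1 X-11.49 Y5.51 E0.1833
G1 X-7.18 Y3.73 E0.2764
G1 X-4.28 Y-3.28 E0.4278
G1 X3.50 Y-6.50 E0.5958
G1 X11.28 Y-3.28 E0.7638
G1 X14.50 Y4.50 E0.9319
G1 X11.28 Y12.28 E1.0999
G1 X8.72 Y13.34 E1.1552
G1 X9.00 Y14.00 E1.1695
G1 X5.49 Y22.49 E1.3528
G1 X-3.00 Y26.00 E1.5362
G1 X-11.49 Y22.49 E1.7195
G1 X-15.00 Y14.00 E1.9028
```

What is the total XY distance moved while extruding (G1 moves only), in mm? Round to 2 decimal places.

95.35 mm

Sum the Euclidean lengths of each G1 segment: total = 95.35 mm.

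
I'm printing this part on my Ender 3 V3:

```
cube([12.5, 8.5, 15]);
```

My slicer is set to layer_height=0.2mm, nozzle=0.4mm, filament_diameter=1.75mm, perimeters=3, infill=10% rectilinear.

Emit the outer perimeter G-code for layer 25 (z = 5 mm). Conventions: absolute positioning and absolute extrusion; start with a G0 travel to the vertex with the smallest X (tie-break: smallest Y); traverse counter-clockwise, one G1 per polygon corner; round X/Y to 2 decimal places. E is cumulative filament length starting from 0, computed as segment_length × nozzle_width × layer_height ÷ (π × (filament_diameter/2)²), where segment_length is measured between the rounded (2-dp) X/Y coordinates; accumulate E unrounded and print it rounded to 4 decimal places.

G0 X0.00 Y0.00 Z5.00
G1 X12.50 Y0.00 E0.4158
G1 X12.50 Y8.50 E0.6985
G1 X0.00 Y8.50 E1.1142
G1 X0.00 Y0.00 E1.3969

At z = 5 mm: the 12.5×8.5 cube contributes its full rectangle. The outline is a single polygon with 4 vertices. Extrusion per mm of travel: 0.4 × 0.2 / (π × 0.875²) = 0.033260. Accumulating E over each segment gives final E = 1.3969.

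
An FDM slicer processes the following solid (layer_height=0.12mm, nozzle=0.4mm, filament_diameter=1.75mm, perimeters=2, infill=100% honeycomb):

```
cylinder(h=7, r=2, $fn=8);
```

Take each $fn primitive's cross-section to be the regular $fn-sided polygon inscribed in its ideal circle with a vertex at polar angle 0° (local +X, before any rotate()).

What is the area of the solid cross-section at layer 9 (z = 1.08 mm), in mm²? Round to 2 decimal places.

At z = 1.08 mm: the cylinder: section is a regular 8-gon, circumradius r=2 (area = (8/2)·2.000²·sin(360°/8) = 11.31 mm²). Overall, the cross-section is a single solid region. Net area = 11.31 mm².

11.31 mm²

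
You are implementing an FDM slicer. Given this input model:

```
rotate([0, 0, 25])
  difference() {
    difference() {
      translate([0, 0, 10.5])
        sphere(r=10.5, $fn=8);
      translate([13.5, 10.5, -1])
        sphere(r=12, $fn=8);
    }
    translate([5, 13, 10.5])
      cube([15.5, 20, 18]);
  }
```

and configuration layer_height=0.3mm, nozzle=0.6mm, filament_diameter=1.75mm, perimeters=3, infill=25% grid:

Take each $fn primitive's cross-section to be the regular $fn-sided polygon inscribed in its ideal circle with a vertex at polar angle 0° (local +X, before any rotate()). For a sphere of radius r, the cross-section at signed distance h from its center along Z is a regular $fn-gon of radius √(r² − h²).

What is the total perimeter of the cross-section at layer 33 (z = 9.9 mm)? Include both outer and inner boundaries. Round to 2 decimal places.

64.19 mm

At z = 9.9 mm: the sphere: section is a regular 8-gon, circumradius = √(r²−h²) = √(10.5²−0.6²) = 10.483 (perimeter = 2·8·10.483·sin(180°/8) = 64.19 mm); the r=12 sphere at (13.5, 10.5) contributes a regular 8-gon of circumradius √(12²−10.9²) = 5.019 (perimeter = 2·8·5.019·sin(180°/8) = 30.73 mm); Subtracting the remaining from the first: starting from the r=10.5 sphere, the r=12 sphere at (13.5, 10.5) misses the remaining region (no effect) — boundary = 64.19 mm; the cube at (5, 13) is not intersected at this z (z outside [10.5, 28.5]); Subtracting the remaining from the first: none of the subtracted shapes is present at this height, so the result so far is unchanged — boundary = 64.19 mm; (whole slice rotated 25° about Z — lengths, areas and connectivity unchanged). Overall, the cross-section is a single solid region. Total boundary length (outer) = 64.19 mm.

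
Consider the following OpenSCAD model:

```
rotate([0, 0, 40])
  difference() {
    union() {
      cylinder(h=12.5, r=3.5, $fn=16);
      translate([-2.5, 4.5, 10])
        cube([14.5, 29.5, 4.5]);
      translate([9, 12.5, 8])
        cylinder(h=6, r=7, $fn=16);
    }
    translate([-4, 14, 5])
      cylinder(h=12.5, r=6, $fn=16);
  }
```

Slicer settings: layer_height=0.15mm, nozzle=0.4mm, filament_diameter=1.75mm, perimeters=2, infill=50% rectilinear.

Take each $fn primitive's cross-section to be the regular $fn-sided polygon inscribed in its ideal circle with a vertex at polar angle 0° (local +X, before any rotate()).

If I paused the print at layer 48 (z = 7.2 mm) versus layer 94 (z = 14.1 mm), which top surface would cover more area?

Layer 48 (z = 7.2): the r=3.5 cylinder gives a regular 16-gon of circumradius 3.5 (constant along its height) (area = (16/2)·3.500²·sin(360°/16) = 37.50 mm²); the cube at (-2.5, 4.5) does not reach this height (z outside [10, 14.5]); the cylinder at (9, 12.5) does not reach this height (z outside [8, 14]); Taking the union: only the r=3.5 cylinder is present, so the union is just that shape — area = 37.50 mm²; the r=6 cylinder at (-4, 14) gives a regular 16-gon of circumradius 6 (constant along its height) (area = (16/2)·6.000²·sin(360°/16) = 110.21 mm²); After the difference (first − rest): starting from the result so far (37.50 mm²), the r=6 cylinder at (-4, 14) misses the remaining region (no effect) — area = 37.50 mm²; (whole slice rotated 40° about Z — lengths, areas and connectivity unchanged). So its area = 37.50 mm². Layer 94 (z = 14.1): the cylinder is not intersected at this z (z outside [0, 12.5]); the 14.5×29.5 cube at (-2.5, 4.5) contributes its full rectangle (area 427.75 mm²); the cylinder at (9, 12.5) is not intersected at this z (z outside [8, 14]); Merging all regions: only the 14.5×29.5 cube at (-2.5, 4.5) is present, so the union is just that shape — area = 427.75 mm²; the cylinder at (-4, 14): section is a regular 16-gon, circumradius r=6 (area = (16/2)·6.000²·sin(360°/16) = 110.21 mm²); After the difference (first − rest): starting from the result so far (427.75 mm²), the r=6 cylinder at (-4, 14) partially overlaps it — only the 37.55 mm² overlap (of its 110.21 mm²) is removed, clipping the outline — area = 390.20 mm²; (rotated 40° about Z; rotation is an isometry so areas/perimeters/island counts are preserved). So its area = 390.20 mm². Layer 94 is larger (390.20 vs 37.50 mm²).

layer 94 (z = 14.1 mm)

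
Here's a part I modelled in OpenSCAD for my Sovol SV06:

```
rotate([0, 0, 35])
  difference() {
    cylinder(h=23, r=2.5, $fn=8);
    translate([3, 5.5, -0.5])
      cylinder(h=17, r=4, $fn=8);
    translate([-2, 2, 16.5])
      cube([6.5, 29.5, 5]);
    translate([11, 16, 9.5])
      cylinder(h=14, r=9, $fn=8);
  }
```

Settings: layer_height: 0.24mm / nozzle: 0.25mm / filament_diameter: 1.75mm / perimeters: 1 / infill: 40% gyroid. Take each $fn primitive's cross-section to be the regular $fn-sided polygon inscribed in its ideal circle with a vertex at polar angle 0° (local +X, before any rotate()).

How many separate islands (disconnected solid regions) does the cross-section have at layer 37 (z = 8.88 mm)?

At z = 8.88 mm: the cylinder: section is a regular 8-gon, circumradius r=2.5; the cylinder at (3, 5.5): section is a regular 8-gon, circumradius r=4; the cube at (-2, 2) is not intersected at this z (z outside [16.5, 21.5]); the cylinder at (11, 16) is not intersected at this z (z outside [9.5, 23.5]); Taking the first minus the rest: starting from the r=2.5 cylinder, the r=4 cylinder at (3, 5.5) misses the remaining region (no effect) — 1 connected region; (rotated 35° about Z; rotation is an isometry so areas/perimeters/island counts are preserved). Overall, the cross-section is a single solid region. Island count = 1.

1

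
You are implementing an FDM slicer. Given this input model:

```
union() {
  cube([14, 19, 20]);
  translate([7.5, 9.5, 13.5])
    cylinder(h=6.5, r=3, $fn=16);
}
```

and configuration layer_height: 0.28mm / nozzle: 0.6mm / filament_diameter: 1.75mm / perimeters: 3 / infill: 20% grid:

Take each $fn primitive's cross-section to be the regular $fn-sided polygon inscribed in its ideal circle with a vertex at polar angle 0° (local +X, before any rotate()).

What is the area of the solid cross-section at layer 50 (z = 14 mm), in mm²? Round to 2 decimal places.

266.00 mm²

At z = 14 mm: the cube is present — its section is the full 14×19 rectangle (area 266.00 mm²); the r=3 cylinder at (7.5, 9.5) contributes a regular 16-gon of circumradius 3 (area = (16/2)·3.000²·sin(360°/16) = 27.55 mm²); Taking the union: the r=3 cylinder at (7.5, 9.5) lies entirely inside the 14×19 cube, so the union is just the 14×19 cube — area = 266.00 mm². Overall, the cross-section is a single solid region. Net area = 266.00 mm².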